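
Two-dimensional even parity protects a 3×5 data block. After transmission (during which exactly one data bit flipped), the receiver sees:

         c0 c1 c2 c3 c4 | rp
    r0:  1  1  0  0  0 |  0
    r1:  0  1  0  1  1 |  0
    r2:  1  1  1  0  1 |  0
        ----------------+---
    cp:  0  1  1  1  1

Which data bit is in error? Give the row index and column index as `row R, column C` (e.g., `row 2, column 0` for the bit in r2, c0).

row 1, column 4

Recompute each row's even parity and compare to rp:
  r0: data parity 0, sent rp 0 → ok
  r1: data parity 1, sent rp 0 → mismatch
  r2: data parity 0, sent rp 0 → ok
Recompute each column's even parity and compare to cp:
  c0: data parity 0, sent cp 0 → ok
  c1: data parity 1, sent cp 1 → ok
  c2: data parity 1, sent cp 1 → ok
  c3: data parity 1, sent cp 1 → ok
  c4: data parity 0, sent cp 1 → mismatch
Exactly one row (r1) and one column (c4) fail → the flipped bit is at their intersection.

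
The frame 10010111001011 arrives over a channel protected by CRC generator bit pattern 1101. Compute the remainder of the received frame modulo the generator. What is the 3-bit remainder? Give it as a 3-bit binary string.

Modulo-2 division of 10010111001011 by 1101:
  pos 0: 1001 XOR 1101 = 0100
  pos 1: 1000 XOR 1101 = 0101
  pos 2: 1011 XOR 1101 = 0110
  pos 3: 1101 XOR 1101 = 0000
  pos 7: 1001 XOR 1101 = 0100
  pos 8: 1000 XOR 1101 = 0101
  pos 9: 1011 XOR 1101 = 0110
  pos 10: 1101 XOR 1101 = 0000
Remainder = 000 (zero — the frame passes the CRC check).

000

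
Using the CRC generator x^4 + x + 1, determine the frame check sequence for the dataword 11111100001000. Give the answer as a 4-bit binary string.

0111

Append 4 zeros: 111111000010000000. Divide by 10011 (XOR where the leading bit is 1):
  pos 0: 11111 XOR 10011 = 01100
  pos 1: 11001 XOR 10011 = 01010
  pos 2: 10100 XOR 10011 = 00111
  pos 4: 11100 XOR 10011 = 01111
  pos 5: 11110 XOR 10011 = 01101
  pos 6: 11011 XOR 10011 = 01000
  pos 7: 10000 XOR 10011 = 00011
  pos 10: 11000 XOR 10011 = 01011
  pos 11: 10110 XOR 10011 = 00101
  pos 13: 10100 XOR 10011 = 00111
Remainder (last 4 bits) = 0111. This is the CRC / FCS.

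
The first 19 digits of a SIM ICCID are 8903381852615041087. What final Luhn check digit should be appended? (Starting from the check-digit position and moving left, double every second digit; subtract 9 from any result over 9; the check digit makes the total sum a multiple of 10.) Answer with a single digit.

Partial digits right→left: 7 8 0 1 4 0 5 1 6 2 5 8 1 8 3 3 0 9 8
Double every second digit counting from the check-digit position (so the 1st, 3rd, 5th, ... of the partial from the right).
  doubled (with −9 where >9): 5 0 8 1 3 1 2 6 0 7 → sum 33
  kept as-is: 8 1 0 1 2 8 8 3 9 → sum 40
Total = 33 + 40 = 73.
Check digit = (10 − (73 mod 10)) mod 10 = 7.

7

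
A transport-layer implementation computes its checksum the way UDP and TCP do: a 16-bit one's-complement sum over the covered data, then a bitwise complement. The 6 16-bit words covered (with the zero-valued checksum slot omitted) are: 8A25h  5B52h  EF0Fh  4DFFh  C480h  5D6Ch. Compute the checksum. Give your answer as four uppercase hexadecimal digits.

BB8B

One's-complement addition (fold any carry out of bit 15 back into bit 0):
  0x8A25 + 0x5B52 = 0x0E577
  0xE577 + 0xEF0F = 0x1D486 → wrap carry → 0xD487
  0xD487 + 0x4DFF = 0x12286 → wrap carry → 0x2287
  0x2287 + 0xC480 = 0x0E707
  0xE707 + 0x5D6C = 0x14473 → wrap carry → 0x4474
One's-complement sum = 0x4474.
Checksum = ~0x4474 & 0xFFFF = 0xBB8B.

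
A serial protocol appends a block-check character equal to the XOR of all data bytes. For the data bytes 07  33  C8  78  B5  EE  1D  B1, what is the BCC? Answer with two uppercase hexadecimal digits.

XOR the bytes together:
  start with 0x07
  0x07 ⊕ 0x33 = 0x34
  0x34 ⊕ 0xC8 = 0xFC
  0xFC ⊕ 0x78 = 0x84
  0x84 ⊕ 0xB5 = 0x31
  0x31 ⊕ 0xEE = 0xDF
  0xDF ⊕ 0x1D = 0xC2
  0xC2 ⊕ 0xB1 = 0x73

73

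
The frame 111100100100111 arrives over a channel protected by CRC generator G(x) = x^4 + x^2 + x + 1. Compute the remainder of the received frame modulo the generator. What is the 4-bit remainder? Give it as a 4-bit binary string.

1000

Modulo-2 division of 111100100100111 by 10111:
  pos 0: 11110 XOR 10111 = 01001
  pos 1: 10010 XOR 10111 = 00101
  pos 3: 10110 XOR 10111 = 00001
  pos 7: 10100 XOR 10111 = 00011
  pos 10: 11111 XOR 10111 = 01000
Remainder = 1000 (nonzero — an error is detected).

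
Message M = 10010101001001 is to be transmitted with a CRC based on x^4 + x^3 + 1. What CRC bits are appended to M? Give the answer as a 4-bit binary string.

1111

Append 4 zeros: 100101010010010000. Divide by 11001 (XOR where the leading bit is 1):
  pos 0: 10010 XOR 11001 = 01011
  pos 1: 10111 XOR 11001 = 01110
  pos 2: 11100 XOR 11001 = 00101
  pos 4: 10110 XOR 11001 = 01111
  pos 5: 11110 XOR 11001 = 00111
  pos 7: 11110 XOR 11001 = 00111
  pos 9: 11101 XOR 11001 = 00100
  pos 11: 10000 XOR 11001 = 01001
  pos 12: 10010 XOR 11001 = 01011
  pos 13: 10110 XOR 11001 = 01111
Remainder (last 4 bits) = 1111. This is the CRC / FCS.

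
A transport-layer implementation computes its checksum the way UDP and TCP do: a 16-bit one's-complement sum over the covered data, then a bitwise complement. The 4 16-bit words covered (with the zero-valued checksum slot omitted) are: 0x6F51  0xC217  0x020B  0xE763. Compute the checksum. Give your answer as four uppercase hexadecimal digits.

One's-complement addition (fold any carry out of bit 15 back into bit 0):
  0x6F51 + 0xC217 = 0x13168 → wrap carry → 0x3169
  0x3169 + 0x020B = 0x03374
  0x3374 + 0xE763 = 0x11AD7 → wrap carry → 0x1AD8
One's-complement sum = 0x1AD8.
Checksum = ~0x1AD8 & 0xFFFF = 0xE527.

E527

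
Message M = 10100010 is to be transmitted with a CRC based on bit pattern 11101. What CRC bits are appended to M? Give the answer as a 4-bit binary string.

1110

Append 4 zeros: 101000100000. Divide by 11101 (XOR where the leading bit is 1):
  pos 0: 10100 XOR 11101 = 01001
  pos 1: 10010 XOR 11101 = 01111
  pos 2: 11111 XOR 11101 = 00010
  pos 5: 10000 XOR 11101 = 01101
  pos 6: 11010 XOR 11101 = 00111
Remainder (last 4 bits) = 1110. This is the CRC / FCS.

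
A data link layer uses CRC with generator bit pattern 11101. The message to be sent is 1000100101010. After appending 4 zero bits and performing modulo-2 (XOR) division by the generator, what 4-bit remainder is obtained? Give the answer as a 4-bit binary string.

0001

Append 4 zeros: 10001001010100000. Divide by 11101 (XOR where the leading bit is 1):
  pos 0: 10001 XOR 11101 = 01100
  pos 1: 11000 XOR 11101 = 00101
  pos 3: 10101 XOR 11101 = 01000
  pos 4: 10000 XOR 11101 = 01101
  pos 5: 11011 XOR 11101 = 00110
  pos 7: 11001 XOR 11101 = 00100
  pos 9: 10000 XOR 11101 = 01101
  pos 10: 11010 XOR 11101 = 00111
  pos 12: 11100 XOR 11101 = 00001
Remainder (last 4 bits) = 0001. This is the CRC / FCS.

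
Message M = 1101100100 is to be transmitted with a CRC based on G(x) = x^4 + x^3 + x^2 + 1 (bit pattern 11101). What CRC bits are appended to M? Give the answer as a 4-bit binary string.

Append 4 zeros: 11011001000000. Divide by 11101 (XOR where the leading bit is 1):
  pos 0: 11011 XOR 11101 = 00110
  pos 2: 11000 XOR 11101 = 00101
  pos 4: 10110 XOR 11101 = 01011
  pos 5: 10110 XOR 11101 = 01011
  pos 6: 10110 XOR 11101 = 01011
  pos 7: 10110 XOR 11101 = 01011
  pos 8: 10110 XOR 11101 = 01011
  pos 9: 10110 XOR 11101 = 01011
Remainder (last 4 bits) = 1011. This is the CRC / FCS.

1011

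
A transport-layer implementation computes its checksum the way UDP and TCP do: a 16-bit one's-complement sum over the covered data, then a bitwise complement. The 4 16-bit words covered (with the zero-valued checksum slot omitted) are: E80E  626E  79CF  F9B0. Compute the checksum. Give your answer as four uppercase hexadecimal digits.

One's-complement addition (fold any carry out of bit 15 back into bit 0):
  0xE80E + 0x626E = 0x14A7C → wrap carry → 0x4A7D
  0x4A7D + 0x79CF = 0x0C44C
  0xC44C + 0xF9B0 = 0x1BDFC → wrap carry → 0xBDFD
One's-complement sum = 0xBDFD.
Checksum = ~0xBDFD & 0xFFFF = 0x4202.

4202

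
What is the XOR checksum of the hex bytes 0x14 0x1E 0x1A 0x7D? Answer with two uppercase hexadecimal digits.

XOR the bytes together:
  start with 0x14
  0x14 ⊕ 0x1E = 0x0A
  0x0A ⊕ 0x1A = 0x10
  0x10 ⊕ 0x7D = 0x6D

6D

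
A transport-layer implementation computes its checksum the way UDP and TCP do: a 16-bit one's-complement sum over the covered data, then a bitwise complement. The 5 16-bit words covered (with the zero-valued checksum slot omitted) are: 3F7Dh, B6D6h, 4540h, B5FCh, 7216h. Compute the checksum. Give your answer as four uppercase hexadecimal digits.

9C58

One's-complement addition (fold any carry out of bit 15 back into bit 0):
  0x3F7D + 0xB6D6 = 0x0F653
  0xF653 + 0x4540 = 0x13B93 → wrap carry → 0x3B94
  0x3B94 + 0xB5FC = 0x0F190
  0xF190 + 0x7216 = 0x163A6 → wrap carry → 0x63A7
One's-complement sum = 0x63A7.
Checksum = ~0x63A7 & 0xFFFF = 0x9C58.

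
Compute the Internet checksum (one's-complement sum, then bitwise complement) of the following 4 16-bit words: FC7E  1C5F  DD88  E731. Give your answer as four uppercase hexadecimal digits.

One's-complement addition (fold any carry out of bit 15 back into bit 0):
  0xFC7E + 0x1C5F = 0x118DD → wrap carry → 0x18DE
  0x18DE + 0xDD88 = 0x0F666
  0xF666 + 0xE731 = 0x1DD97 → wrap carry → 0xDD98
One's-complement sum = 0xDD98.
Checksum = ~0xDD98 & 0xFFFF = 0x2267.

2267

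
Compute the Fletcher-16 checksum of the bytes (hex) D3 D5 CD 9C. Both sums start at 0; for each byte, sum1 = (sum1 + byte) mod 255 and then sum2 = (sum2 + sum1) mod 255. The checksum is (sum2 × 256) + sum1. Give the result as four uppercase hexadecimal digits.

0914

Running sums (mod 255):
  after byte 0 (D3): sum1=211, sum2=211
  after byte 1 (D5): sum1=169, sum2=125
  after byte 2 (CD): sum1=119, sum2=244
  after byte 3 (9C): sum1=20, sum2=9
Checksum = sum2·256 + sum1 = 9·256 + 20 = 2324 = 0x0914.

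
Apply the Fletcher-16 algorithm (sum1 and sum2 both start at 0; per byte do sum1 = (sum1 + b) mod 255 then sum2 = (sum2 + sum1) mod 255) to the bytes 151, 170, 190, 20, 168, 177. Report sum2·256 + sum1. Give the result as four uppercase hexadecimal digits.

Running sums (mod 255):
  after byte 0 (151): sum1=151, sum2=151
  after byte 1 (170): sum1=66, sum2=217
  after byte 2 (190): sum1=1, sum2=218
  after byte 3 (20): sum1=21, sum2=239
  after byte 4 (168): sum1=189, sum2=173
  after byte 5 (177): sum1=111, sum2=29
Checksum = sum2·256 + sum1 = 29·256 + 111 = 7535 = 0x1D6F.

1D6F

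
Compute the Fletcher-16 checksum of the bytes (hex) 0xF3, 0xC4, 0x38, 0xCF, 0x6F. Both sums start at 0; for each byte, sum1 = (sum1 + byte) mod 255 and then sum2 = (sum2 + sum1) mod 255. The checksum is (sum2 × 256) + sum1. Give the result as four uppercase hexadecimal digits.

8E30

Running sums (mod 255):
  after byte 0 (0xF3): sum1=243, sum2=243
  after byte 1 (0xC4): sum1=184, sum2=172
  after byte 2 (0x38): sum1=240, sum2=157
  after byte 3 (0xCF): sum1=192, sum2=94
  after byte 4 (0x6F): sum1=48, sum2=142
Checksum = sum2·256 + sum1 = 142·256 + 48 = 36400 = 0x8E30.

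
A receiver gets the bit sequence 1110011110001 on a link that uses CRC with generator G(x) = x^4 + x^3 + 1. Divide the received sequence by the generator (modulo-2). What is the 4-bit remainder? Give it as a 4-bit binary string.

Modulo-2 division of 1110011110001 by 11001:
  pos 0: 11100 XOR 11001 = 00101
  pos 2: 10111 XOR 11001 = 01110
  pos 3: 11101 XOR 11001 = 00100
  pos 5: 10010 XOR 11001 = 01011
  pos 6: 10110 XOR 11001 = 01111
  pos 7: 11110 XOR 11001 = 00111
Remainder = 1111 (nonzero — an error is detected).

1111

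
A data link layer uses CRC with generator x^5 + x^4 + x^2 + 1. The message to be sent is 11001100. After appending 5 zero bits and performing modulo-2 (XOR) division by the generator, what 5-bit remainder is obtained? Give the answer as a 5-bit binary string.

Append 5 zeros: 1100110000000. Divide by 110101 (XOR where the leading bit is 1):
  pos 0: 110011 XOR 110101 = 000110
  pos 3: 110000 XOR 110101 = 000101
  pos 6: 101000 XOR 110101 = 011101
  pos 7: 111010 XOR 110101 = 001111
Remainder (last 5 bits) = 01111. This is the CRC / FCS.

01111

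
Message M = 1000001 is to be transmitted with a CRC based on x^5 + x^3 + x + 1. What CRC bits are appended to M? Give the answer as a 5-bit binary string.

00110

Append 5 zeros: 100000100000. Divide by 101011 (XOR where the leading bit is 1):
  pos 0: 100000 XOR 101011 = 001011
  pos 2: 101110 XOR 101011 = 000101
  pos 5: 101000 XOR 101011 = 000011
Remainder (last 5 bits) = 00110. This is the CRC / FCS.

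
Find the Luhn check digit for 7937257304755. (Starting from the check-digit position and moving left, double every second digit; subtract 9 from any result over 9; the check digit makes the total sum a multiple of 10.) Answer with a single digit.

Partial digits right→left: 5 5 7 4 0 3 7 5 2 7 3 9 7
Double every second digit counting from the check-digit position (so the 1st, 3rd, 5th, ... of the partial from the right).
  doubled (with −9 where >9): 1 5 0 5 4 6 5 → sum 26
  kept as-is: 5 4 3 5 7 9 → sum 33
Total = 26 + 33 = 59.
Check digit = (10 − (59 mod 10)) mod 10 = 1.

1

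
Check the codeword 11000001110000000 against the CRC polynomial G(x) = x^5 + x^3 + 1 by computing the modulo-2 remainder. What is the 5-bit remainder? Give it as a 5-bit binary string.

Modulo-2 division of 11000001110000000 by 101001:
  pos 0: 110000 XOR 101001 = 011001
  pos 1: 110010 XOR 101001 = 011011
  pos 2: 110111 XOR 101001 = 011110
  pos 3: 111101 XOR 101001 = 010100
  pos 4: 101001 XOR 101001 = 000000
Remainder = 00000 (zero — the frame passes the CRC check).

00000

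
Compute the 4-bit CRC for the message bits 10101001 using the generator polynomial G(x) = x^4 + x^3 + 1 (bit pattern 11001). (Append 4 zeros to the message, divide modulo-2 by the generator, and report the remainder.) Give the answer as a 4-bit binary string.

Append 4 zeros: 101010010000. Divide by 11001 (XOR where the leading bit is 1):
  pos 0: 10101 XOR 11001 = 01100
  pos 1: 11000 XOR 11001 = 00001
  pos 5: 10100 XOR 11001 = 01101
  pos 6: 11010 XOR 11001 = 00011
Remainder (last 4 bits) = 0110. This is the CRC / FCS.

0110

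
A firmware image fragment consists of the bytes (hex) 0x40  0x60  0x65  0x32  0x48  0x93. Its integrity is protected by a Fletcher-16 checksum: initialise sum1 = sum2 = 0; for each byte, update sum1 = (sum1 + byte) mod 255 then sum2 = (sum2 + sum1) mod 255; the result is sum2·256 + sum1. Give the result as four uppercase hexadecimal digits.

Running sums (mod 255):
  after byte 0 (0x40): sum1=64, sum2=64
  after byte 1 (0x60): sum1=160, sum2=224
  after byte 2 (0x65): sum1=6, sum2=230
  after byte 3 (0x32): sum1=56, sum2=31
  after byte 4 (0x48): sum1=128, sum2=159
  after byte 5 (0x93): sum1=20, sum2=179
Checksum = sum2·256 + sum1 = 179·256 + 20 = 45844 = 0xB314.

B314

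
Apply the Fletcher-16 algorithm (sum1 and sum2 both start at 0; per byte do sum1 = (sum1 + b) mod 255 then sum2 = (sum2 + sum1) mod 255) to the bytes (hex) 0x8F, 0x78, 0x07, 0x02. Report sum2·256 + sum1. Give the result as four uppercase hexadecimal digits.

Running sums (mod 255):
  after byte 0 (0x8F): sum1=143, sum2=143
  after byte 1 (0x78): sum1=8, sum2=151
  after byte 2 (0x07): sum1=15, sum2=166
  after byte 3 (0x02): sum1=17, sum2=183
Checksum = sum2·256 + sum1 = 183·256 + 17 = 46865 = 0xB711.

B711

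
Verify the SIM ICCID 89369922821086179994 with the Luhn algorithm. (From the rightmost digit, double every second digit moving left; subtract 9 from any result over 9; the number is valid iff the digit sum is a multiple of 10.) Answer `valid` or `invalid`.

invalid

From the right, keep odd positions and double even positions (subtract 9 from any doubled value over 9):
  doubled (positions 2,4,...): 9 9 2 7 2 7 4 9 6 7 → sum 62
  kept (positions 1,3,...): 4 9 7 6 0 2 2 9 6 9 → sum 54
Total = 116.
116 mod 10 = 6, so the number is invalid.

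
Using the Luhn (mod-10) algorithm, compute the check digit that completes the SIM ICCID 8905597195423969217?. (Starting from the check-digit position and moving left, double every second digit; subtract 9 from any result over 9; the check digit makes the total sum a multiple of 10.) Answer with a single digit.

2

Partial digits right→left: 7 1 2 9 6 9 3 2 4 5 9 1 7 9 5 5 0 9 8
Double every second digit counting from the check-digit position (so the 1st, 3rd, 5th, ... of the partial from the right).
  doubled (with −9 where >9): 5 4 3 6 8 9 5 1 0 7 → sum 48
  kept as-is: 1 9 9 2 5 1 9 5 9 → sum 50
Total = 48 + 50 = 98.
Check digit = (10 − (98 mod 10)) mod 10 = 2.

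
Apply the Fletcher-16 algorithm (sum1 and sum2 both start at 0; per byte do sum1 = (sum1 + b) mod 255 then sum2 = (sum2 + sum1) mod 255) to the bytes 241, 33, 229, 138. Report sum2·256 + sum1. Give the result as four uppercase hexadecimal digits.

Running sums (mod 255):
  after byte 0 (241): sum1=241, sum2=241
  after byte 1 (33): sum1=19, sum2=5
  after byte 2 (229): sum1=248, sum2=253
  after byte 3 (138): sum1=131, sum2=129
Checksum = sum2·256 + sum1 = 129·256 + 131 = 33155 = 0x8183.

8183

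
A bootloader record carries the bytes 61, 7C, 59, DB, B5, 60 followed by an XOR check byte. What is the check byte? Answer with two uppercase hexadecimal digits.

4A

XOR the bytes together:
  start with 0x61
  0x61 ⊕ 0x7C = 0x1D
  0x1D ⊕ 0x59 = 0x44
  0x44 ⊕ 0xDB = 0x9F
  0x9F ⊕ 0xB5 = 0x2A
  0x2A ⊕ 0x60 = 0x4A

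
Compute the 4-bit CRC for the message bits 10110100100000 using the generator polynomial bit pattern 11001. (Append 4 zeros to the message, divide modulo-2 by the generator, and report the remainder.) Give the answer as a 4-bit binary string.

1111

Append 4 zeros: 101101001000000000. Divide by 11001 (XOR where the leading bit is 1):
  pos 0: 10110 XOR 11001 = 01111
  pos 1: 11111 XOR 11001 = 00110
  pos 3: 11000 XOR 11001 = 00001
  pos 7: 11000 XOR 11001 = 00001
  pos 11: 10000 XOR 11001 = 01001
  pos 12: 10010 XOR 11001 = 01011
  pos 13: 10110 XOR 11001 = 01111
Remainder (last 4 bits) = 1111. This is the CRC / FCS.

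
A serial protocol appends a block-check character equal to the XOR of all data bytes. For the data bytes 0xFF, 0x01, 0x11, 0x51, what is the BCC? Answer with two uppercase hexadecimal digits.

XOR the bytes together:
  start with 0xFF
  0xFF ⊕ 0x01 = 0xFE
  0xFE ⊕ 0x11 = 0xEF
  0xEF ⊕ 0x51 = 0xBE

BE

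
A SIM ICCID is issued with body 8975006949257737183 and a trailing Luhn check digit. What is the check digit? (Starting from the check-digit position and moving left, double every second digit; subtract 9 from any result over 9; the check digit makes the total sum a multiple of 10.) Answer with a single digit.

Partial digits right→left: 3 8 1 7 3 7 7 5 2 9 4 9 6 0 0 5 7 9 8
Double every second digit counting from the check-digit position (so the 1st, 3rd, 5th, ... of the partial from the right).
  doubled (with −9 where >9): 6 2 6 5 4 8 3 0 5 7 → sum 46
  kept as-is: 8 7 7 5 9 9 0 5 9 → sum 59
Total = 46 + 59 = 105.
Check digit = (10 − (105 mod 10)) mod 10 = 5.

5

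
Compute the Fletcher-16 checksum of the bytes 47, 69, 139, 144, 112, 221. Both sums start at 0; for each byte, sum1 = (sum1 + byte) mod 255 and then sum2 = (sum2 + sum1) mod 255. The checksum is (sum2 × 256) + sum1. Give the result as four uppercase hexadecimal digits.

Running sums (mod 255):
  after byte 0 (47): sum1=47, sum2=47
  after byte 1 (69): sum1=116, sum2=163
  after byte 2 (139): sum1=0, sum2=163
  after byte 3 (144): sum1=144, sum2=52
  after byte 4 (112): sum1=1, sum2=53
  after byte 5 (221): sum1=222, sum2=20
Checksum = sum2·256 + sum1 = 20·256 + 222 = 5342 = 0x14DE.

14DE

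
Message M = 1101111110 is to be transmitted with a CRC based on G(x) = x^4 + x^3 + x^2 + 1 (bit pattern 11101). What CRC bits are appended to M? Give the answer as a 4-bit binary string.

1111

Append 4 zeros: 11011111100000. Divide by 11101 (XOR where the leading bit is 1):
  pos 0: 11011 XOR 11101 = 00110
  pos 2: 11011 XOR 11101 = 00110
  pos 4: 11011 XOR 11101 = 00110
  pos 6: 11000 XOR 11101 = 00101
  pos 8: 10100 XOR 11101 = 01001
  pos 9: 10010 XOR 11101 = 01111
Remainder (last 4 bits) = 1111. This is the CRC / FCS.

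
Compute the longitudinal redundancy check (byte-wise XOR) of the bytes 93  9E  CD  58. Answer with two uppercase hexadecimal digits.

98

XOR the bytes together:
  start with 0x93
  0x93 ⊕ 0x9E = 0x0D
  0x0D ⊕ 0xCD = 0xC0
  0xC0 ⊕ 0x58 = 0x98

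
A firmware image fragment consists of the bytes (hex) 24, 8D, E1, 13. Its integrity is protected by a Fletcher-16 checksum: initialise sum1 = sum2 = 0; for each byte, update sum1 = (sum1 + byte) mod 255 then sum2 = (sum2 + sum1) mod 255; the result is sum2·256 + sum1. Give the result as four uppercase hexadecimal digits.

Running sums (mod 255):
  after byte 0 (24): sum1=36, sum2=36
  after byte 1 (8D): sum1=177, sum2=213
  after byte 2 (E1): sum1=147, sum2=105
  after byte 3 (13): sum1=166, sum2=16
Checksum = sum2·256 + sum1 = 16·256 + 166 = 4262 = 0x10A6.

10A6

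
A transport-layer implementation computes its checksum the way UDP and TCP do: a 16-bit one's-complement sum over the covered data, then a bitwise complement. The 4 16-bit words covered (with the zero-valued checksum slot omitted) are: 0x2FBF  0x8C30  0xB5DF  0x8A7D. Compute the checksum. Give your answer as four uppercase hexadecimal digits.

One's-complement addition (fold any carry out of bit 15 back into bit 0):
  0x2FBF + 0x8C30 = 0x0BBEF
  0xBBEF + 0xB5DF = 0x171CE → wrap carry → 0x71CF
  0x71CF + 0x8A7D = 0x0FC4C
One's-complement sum = 0xFC4C.
Checksum = ~0xFC4C & 0xFFFF = 0x03B3.

03B3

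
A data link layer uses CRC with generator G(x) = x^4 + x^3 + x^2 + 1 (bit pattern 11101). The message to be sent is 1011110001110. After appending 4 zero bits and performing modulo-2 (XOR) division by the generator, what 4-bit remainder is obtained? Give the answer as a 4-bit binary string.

Append 4 zeros: 10111100011100000. Divide by 11101 (XOR where the leading bit is 1):
  pos 0: 10111 XOR 11101 = 01010
  pos 1: 10101 XOR 11101 = 01000
  pos 2: 10000 XOR 11101 = 01101
  pos 3: 11010 XOR 11101 = 00111
  pos 5: 11101 XOR 11101 = 00000
  pos 10: 11000 XOR 11101 = 00101
  pos 12: 10100 XOR 11101 = 01001
Remainder (last 4 bits) = 1001. This is the CRC / FCS.

1001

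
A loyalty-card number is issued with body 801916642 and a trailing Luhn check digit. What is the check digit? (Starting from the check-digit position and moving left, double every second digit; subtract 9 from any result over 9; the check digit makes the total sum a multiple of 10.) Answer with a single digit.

Partial digits right→left: 2 4 6 6 1 9 1 0 8
Double every second digit counting from the check-digit position (so the 1st, 3rd, 5th, ... of the partial from the right).
  doubled (with −9 where >9): 4 3 2 2 7 → sum 18
  kept as-is: 4 6 9 0 → sum 19
Total = 18 + 19 = 37.
Check digit = (10 − (37 mod 10)) mod 10 = 3.

3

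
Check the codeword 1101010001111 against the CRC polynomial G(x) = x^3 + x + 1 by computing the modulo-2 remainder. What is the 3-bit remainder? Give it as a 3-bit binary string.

Modulo-2 division of 1101010001111 by 1011:
  pos 0: 1101 XOR 1011 = 0110
  pos 1: 1100 XOR 1011 = 0111
  pos 2: 1111 XOR 1011 = 0100
  pos 3: 1000 XOR 1011 = 0011
  pos 5: 1100 XOR 1011 = 0111
  pos 6: 1111 XOR 1011 = 0100
  pos 7: 1001 XOR 1011 = 0010
  pos 9: 1011 XOR 1011 = 0000
Remainder = 000 (zero — the frame passes the CRC check).

000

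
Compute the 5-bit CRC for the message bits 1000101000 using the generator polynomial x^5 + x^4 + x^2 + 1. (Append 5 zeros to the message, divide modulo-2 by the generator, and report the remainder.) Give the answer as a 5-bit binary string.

Append 5 zeros: 100010100000000. Divide by 110101 (XOR where the leading bit is 1):
  pos 0: 100010 XOR 110101 = 010111
  pos 1: 101111 XOR 110101 = 011010
  pos 2: 110100 XOR 110101 = 000001
  pos 7: 100000 XOR 110101 = 010101
  pos 8: 101010 XOR 110101 = 011111
  pos 9: 111110 XOR 110101 = 001011
Remainder (last 5 bits) = 01011. This is the CRC / FCS.

01011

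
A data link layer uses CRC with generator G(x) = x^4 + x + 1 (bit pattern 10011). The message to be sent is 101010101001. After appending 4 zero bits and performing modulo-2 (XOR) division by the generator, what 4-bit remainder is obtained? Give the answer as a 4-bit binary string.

Append 4 zeros: 1010101010010000. Divide by 10011 (XOR where the leading bit is 1):
  pos 0: 10101 XOR 10011 = 00110
  pos 2: 11001 XOR 10011 = 01010
  pos 3: 10100 XOR 10011 = 00111
  pos 5: 11110 XOR 10011 = 01101
  pos 6: 11010 XOR 10011 = 01001
  pos 7: 10011 XOR 10011 = 00000
Remainder (last 4 bits) = 0000. This is the CRC / FCS.

0000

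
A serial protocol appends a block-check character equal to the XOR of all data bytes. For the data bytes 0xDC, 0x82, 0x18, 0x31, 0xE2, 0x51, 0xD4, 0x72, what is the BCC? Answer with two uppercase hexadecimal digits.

XOR the bytes together:
  start with 0xDC
  0xDC ⊕ 0x82 = 0x5E
  0x5E ⊕ 0x18 = 0x46
  0x46 ⊕ 0x31 = 0x77
  0x77 ⊕ 0xE2 = 0x95
  0x95 ⊕ 0x51 = 0xC4
  0xC4 ⊕ 0xD4 = 0x10
  0x10 ⊕ 0x72 = 0x62

62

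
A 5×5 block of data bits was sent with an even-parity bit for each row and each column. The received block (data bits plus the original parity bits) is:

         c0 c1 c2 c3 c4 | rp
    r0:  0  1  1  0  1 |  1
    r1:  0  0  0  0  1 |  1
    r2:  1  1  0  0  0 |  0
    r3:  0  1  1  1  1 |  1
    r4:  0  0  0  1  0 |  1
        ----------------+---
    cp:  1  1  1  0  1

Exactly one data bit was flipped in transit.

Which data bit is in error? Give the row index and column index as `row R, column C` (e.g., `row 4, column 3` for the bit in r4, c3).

Recompute each row's even parity and compare to rp:
  r0: data parity 1, sent rp 1 → ok
  r1: data parity 1, sent rp 1 → ok
  r2: data parity 0, sent rp 0 → ok
  r3: data parity 0, sent rp 1 → mismatch
  r4: data parity 1, sent rp 1 → ok
Recompute each column's even parity and compare to cp:
  c0: data parity 1, sent cp 1 → ok
  c1: data parity 1, sent cp 1 → ok
  c2: data parity 0, sent cp 1 → mismatch
  c3: data parity 0, sent cp 0 → ok
  c4: data parity 1, sent cp 1 → ok
Exactly one row (r3) and one column (c2) fail → the flipped bit is at their intersection.

row 3, column 2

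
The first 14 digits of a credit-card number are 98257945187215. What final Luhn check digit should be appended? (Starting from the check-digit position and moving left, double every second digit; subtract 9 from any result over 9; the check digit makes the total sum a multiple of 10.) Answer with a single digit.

Partial digits right→left: 5 1 2 7 8 1 5 4 9 7 5 2 8 9
Double every second digit counting from the check-digit position (so the 1st, 3rd, 5th, ... of the partial from the right).
  doubled (with −9 where >9): 1 4 7 1 9 1 7 → sum 30
  kept as-is: 1 7 1 4 7 2 9 → sum 31
Total = 30 + 31 = 61.
Check digit = (10 − (61 mod 10)) mod 10 = 9.

9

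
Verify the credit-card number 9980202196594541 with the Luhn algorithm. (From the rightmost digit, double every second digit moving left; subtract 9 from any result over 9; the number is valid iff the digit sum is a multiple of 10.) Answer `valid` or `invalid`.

invalid

From the right, keep odd positions and double even positions (subtract 9 from any doubled value over 9):
  doubled (positions 2,4,...): 8 8 1 9 4 4 7 9 → sum 50
  kept (positions 1,3,...): 1 5 9 6 1 0 0 9 → sum 31
Total = 81.
81 mod 10 = 1, so the number is invalid.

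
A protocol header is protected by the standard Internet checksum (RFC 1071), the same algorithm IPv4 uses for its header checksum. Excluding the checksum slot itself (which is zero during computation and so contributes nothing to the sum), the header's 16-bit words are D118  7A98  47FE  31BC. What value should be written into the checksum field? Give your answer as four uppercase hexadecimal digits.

3A94

One's-complement addition (fold any carry out of bit 15 back into bit 0):
  0xD118 + 0x7A98 = 0x14BB0 → wrap carry → 0x4BB1
  0x4BB1 + 0x47FE = 0x093AF
  0x93AF + 0x31BC = 0x0C56B
One's-complement sum = 0xC56B.
Checksum = ~0xC56B & 0xFFFF = 0x3A94.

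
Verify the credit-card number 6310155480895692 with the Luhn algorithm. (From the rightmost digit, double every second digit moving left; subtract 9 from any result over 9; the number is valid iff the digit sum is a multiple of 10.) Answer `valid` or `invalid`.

From the right, keep odd positions and double even positions (subtract 9 from any doubled value over 9):
  doubled (positions 2,4,...): 9 1 7 7 1 2 2 3 → sum 32
  kept (positions 1,3,...): 2 6 9 0 4 5 0 3 → sum 29
Total = 61.
61 mod 10 = 1, so the number is invalid.

invalid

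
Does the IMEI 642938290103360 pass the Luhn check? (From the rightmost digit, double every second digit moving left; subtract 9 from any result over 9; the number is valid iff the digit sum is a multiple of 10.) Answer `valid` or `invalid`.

valid

From the right, keep odd positions and double even positions (subtract 9 from any doubled value over 9):
  doubled (positions 2,4,...): 3 6 2 9 7 9 8 → sum 44
  kept (positions 1,3,...): 0 3 0 0 2 3 2 6 → sum 16
Total = 60.
60 mod 10 = 0, so the number is valid.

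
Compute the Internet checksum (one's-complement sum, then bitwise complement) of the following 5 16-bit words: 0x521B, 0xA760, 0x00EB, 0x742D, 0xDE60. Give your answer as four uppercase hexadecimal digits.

One's-complement addition (fold any carry out of bit 15 back into bit 0):
  0x521B + 0xA760 = 0x0F97B
  0xF97B + 0x00EB = 0x0FA66
  0xFA66 + 0x742D = 0x16E93 → wrap carry → 0x6E94
  0x6E94 + 0xDE60 = 0x14CF4 → wrap carry → 0x4CF5
One's-complement sum = 0x4CF5.
Checksum = ~0x4CF5 & 0xFFFF = 0xB30A.

B30A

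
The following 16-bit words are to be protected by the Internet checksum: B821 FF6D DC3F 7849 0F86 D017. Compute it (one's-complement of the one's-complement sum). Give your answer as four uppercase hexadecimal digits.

One's-complement addition (fold any carry out of bit 15 back into bit 0):
  0xB821 + 0xFF6D = 0x1B78E → wrap carry → 0xB78F
  0xB78F + 0xDC3F = 0x193CE → wrap carry → 0x93CF
  0x93CF + 0x7849 = 0x10C18 → wrap carry → 0x0C19
  0x0C19 + 0x0F86 = 0x01B9F
  0x1B9F + 0xD017 = 0x0EBB6
One's-complement sum = 0xEBB6.
Checksum = ~0xEBB6 & 0xFFFF = 0x1449.

1449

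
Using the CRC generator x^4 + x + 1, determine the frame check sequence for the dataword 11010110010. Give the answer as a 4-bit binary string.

Append 4 zeros: 110101100100000. Divide by 10011 (XOR where the leading bit is 1):
  pos 0: 11010 XOR 10011 = 01001
  pos 1: 10011 XOR 10011 = 00000
  pos 6: 10010 XOR 10011 = 00001
  pos 10: 10000 XOR 10011 = 00011
Remainder (last 4 bits) = 0011. This is the CRC / FCS.

0011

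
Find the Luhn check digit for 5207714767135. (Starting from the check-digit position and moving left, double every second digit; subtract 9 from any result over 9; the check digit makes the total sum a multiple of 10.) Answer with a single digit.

Partial digits right→left: 5 3 1 7 6 7 4 1 7 7 0 2 5
Double every second digit counting from the check-digit position (so the 1st, 3rd, 5th, ... of the partial from the right).
  doubled (with −9 where >9): 1 2 3 8 5 0 1 → sum 20
  kept as-is: 3 7 7 1 7 2 → sum 27
Total = 20 + 27 = 47.
Check digit = (10 − (47 mod 10)) mod 10 = 3.

3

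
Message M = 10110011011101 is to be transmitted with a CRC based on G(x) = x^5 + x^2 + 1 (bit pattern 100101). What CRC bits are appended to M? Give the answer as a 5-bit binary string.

01000

Append 5 zeros: 1011001101110100000. Divide by 100101 (XOR where the leading bit is 1):
  pos 0: 101100 XOR 100101 = 001001
  pos 2: 100111 XOR 100101 = 000010
  pos 6: 100111 XOR 100101 = 000010
  pos 10: 100100 XOR 100101 = 000001
Remainder (last 5 bits) = 01000. This is the CRC / FCS.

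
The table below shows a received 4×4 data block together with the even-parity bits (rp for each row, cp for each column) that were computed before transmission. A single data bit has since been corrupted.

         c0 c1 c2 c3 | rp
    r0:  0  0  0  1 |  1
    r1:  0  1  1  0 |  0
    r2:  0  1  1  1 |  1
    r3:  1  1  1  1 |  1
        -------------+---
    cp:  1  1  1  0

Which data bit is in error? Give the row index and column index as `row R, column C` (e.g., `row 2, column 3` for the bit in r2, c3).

row 3, column 3

Recompute each row's even parity and compare to rp:
  r0: data parity 1, sent rp 1 → ok
  r1: data parity 0, sent rp 0 → ok
  r2: data parity 1, sent rp 1 → ok
  r3: data parity 0, sent rp 1 → mismatch
Recompute each column's even parity and compare to cp:
  c0: data parity 1, sent cp 1 → ok
  c1: data parity 1, sent cp 1 → ok
  c2: data parity 1, sent cp 1 → ok
  c3: data parity 1, sent cp 0 → mismatch
Exactly one row (r3) and one column (c3) fail → the flipped bit is at their intersection.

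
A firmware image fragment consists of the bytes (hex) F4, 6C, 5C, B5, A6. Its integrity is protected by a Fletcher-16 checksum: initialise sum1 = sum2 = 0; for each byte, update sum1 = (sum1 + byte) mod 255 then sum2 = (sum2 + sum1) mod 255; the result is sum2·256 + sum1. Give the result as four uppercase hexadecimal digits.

Running sums (mod 255):
  after byte 0 (F4): sum1=244, sum2=244
  after byte 1 (6C): sum1=97, sum2=86
  after byte 2 (5C): sum1=189, sum2=20
  after byte 3 (B5): sum1=115, sum2=135
  after byte 4 (A6): sum1=26, sum2=161
Checksum = sum2·256 + sum1 = 161·256 + 26 = 41242 = 0xA11A.

A11A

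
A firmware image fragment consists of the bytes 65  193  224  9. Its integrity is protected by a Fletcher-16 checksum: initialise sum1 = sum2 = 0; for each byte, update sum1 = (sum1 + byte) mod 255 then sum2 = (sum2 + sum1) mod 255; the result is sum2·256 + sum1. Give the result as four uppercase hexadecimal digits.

15EC

Running sums (mod 255):
  after byte 0 (65): sum1=65, sum2=65
  after byte 1 (193): sum1=3, sum2=68
  after byte 2 (224): sum1=227, sum2=40
  after byte 3 (9): sum1=236, sum2=21
Checksum = sum2·256 + sum1 = 21·256 + 236 = 5612 = 0x15EC.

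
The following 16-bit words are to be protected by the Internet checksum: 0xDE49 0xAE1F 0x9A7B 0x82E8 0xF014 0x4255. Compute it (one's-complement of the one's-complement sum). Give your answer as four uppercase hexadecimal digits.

One's-complement addition (fold any carry out of bit 15 back into bit 0):
  0xDE49 + 0xAE1F = 0x18C68 → wrap carry → 0x8C69
  0x8C69 + 0x9A7B = 0x126E4 → wrap carry → 0x26E5
  0x26E5 + 0x82E8 = 0x0A9CD
  0xA9CD + 0xF014 = 0x199E1 → wrap carry → 0x99E2
  0x99E2 + 0x4255 = 0x0DC37
One's-complement sum = 0xDC37.
Checksum = ~0xDC37 & 0xFFFF = 0x23C8.

23C8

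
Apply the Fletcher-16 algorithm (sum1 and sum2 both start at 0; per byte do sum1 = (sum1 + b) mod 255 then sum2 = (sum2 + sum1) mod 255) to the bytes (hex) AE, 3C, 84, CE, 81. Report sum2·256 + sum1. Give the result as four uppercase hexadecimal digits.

Running sums (mod 255):
  after byte 0 (AE): sum1=174, sum2=174
  after byte 1 (3C): sum1=234, sum2=153
  after byte 2 (84): sum1=111, sum2=9
  after byte 3 (CE): sum1=62, sum2=71
  after byte 4 (81): sum1=191, sum2=7
Checksum = sum2·256 + sum1 = 7·256 + 191 = 1983 = 0x07BF.

07BF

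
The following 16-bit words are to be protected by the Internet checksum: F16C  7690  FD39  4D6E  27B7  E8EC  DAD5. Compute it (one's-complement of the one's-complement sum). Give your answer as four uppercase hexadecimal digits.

One's-complement addition (fold any carry out of bit 15 back into bit 0):
  0xF16C + 0x7690 = 0x167FC → wrap carry → 0x67FD
  0x67FD + 0xFD39 = 0x16536 → wrap carry → 0x6537
  0x6537 + 0x4D6E = 0x0B2A5
  0xB2A5 + 0x27B7 = 0x0DA5C
  0xDA5C + 0xE8EC = 0x1C348 → wrap carry → 0xC349
  0xC349 + 0xDAD5 = 0x19E1E → wrap carry → 0x9E1F
One's-complement sum = 0x9E1F.
Checksum = ~0x9E1F & 0xFFFF = 0x61E0.

61E0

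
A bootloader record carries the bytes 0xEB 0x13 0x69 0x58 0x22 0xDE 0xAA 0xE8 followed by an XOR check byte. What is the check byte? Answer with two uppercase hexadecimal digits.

XOR the bytes together:
  start with 0xEB
  0xEB ⊕ 0x13 = 0xF8
  0xF8 ⊕ 0x69 = 0x91
  0x91 ⊕ 0x58 = 0xC9
  0xC9 ⊕ 0x22 = 0xEB
  0xEB ⊕ 0xDE = 0x35
  0x35 ⊕ 0xAA = 0x9F
  0x9F ⊕ 0xE8 = 0x77

77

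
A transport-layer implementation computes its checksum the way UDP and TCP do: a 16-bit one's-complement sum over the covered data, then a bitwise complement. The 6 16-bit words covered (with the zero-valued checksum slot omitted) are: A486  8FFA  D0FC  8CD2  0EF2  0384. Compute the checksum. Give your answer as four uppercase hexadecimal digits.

5B39

One's-complement addition (fold any carry out of bit 15 back into bit 0):
  0xA486 + 0x8FFA = 0x13480 → wrap carry → 0x3481
  0x3481 + 0xD0FC = 0x1057D → wrap carry → 0x057E
  0x057E + 0x8CD2 = 0x09250
  0x9250 + 0x0EF2 = 0x0A142
  0xA142 + 0x0384 = 0x0A4C6
One's-complement sum = 0xA4C6.
Checksum = ~0xA4C6 & 0xFFFF = 0x5B39.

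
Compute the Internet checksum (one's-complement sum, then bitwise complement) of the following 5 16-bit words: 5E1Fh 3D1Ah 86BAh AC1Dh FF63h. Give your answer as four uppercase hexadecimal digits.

328A

One's-complement addition (fold any carry out of bit 15 back into bit 0):
  0x5E1F + 0x3D1A = 0x09B39
  0x9B39 + 0x86BA = 0x121F3 → wrap carry → 0x21F4
  0x21F4 + 0xAC1D = 0x0CE11
  0xCE11 + 0xFF63 = 0x1CD74 → wrap carry → 0xCD75
One's-complement sum = 0xCD75.
Checksum = ~0xCD75 & 0xFFFF = 0x328A.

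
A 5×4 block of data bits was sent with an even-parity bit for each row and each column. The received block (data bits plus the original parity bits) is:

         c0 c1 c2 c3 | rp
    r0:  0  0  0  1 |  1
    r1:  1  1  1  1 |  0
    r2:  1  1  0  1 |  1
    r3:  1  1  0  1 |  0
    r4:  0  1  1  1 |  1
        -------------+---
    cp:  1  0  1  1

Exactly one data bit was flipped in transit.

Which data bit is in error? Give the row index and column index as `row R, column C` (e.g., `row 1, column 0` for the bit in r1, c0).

Recompute each row's even parity and compare to rp:
  r0: data parity 1, sent rp 1 → ok
  r1: data parity 0, sent rp 0 → ok
  r2: data parity 1, sent rp 1 → ok
  r3: data parity 1, sent rp 0 → mismatch
  r4: data parity 1, sent rp 1 → ok
Recompute each column's even parity and compare to cp:
  c0: data parity 1, sent cp 1 → ok
  c1: data parity 0, sent cp 0 → ok
  c2: data parity 0, sent cp 1 → mismatch
  c3: data parity 1, sent cp 1 → ok
Exactly one row (r3) and one column (c2) fail → the flipped bit is at their intersection.

row 3, column 2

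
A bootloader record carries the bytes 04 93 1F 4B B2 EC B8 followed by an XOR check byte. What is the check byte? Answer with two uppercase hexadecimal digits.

XOR the bytes together:
  start with 0x04
  0x04 ⊕ 0x93 = 0x97
  0x97 ⊕ 0x1F = 0x88
  0x88 ⊕ 0x4B = 0xC3
  0xC3 ⊕ 0xB2 = 0x71
  0x71 ⊕ 0xEC = 0x9D
  0x9D ⊕ 0xB8 = 0x25

25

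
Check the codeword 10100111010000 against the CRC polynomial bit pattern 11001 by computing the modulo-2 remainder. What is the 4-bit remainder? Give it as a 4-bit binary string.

Modulo-2 division of 10100111010000 by 11001:
  pos 0: 10100 XOR 11001 = 01101
  pos 1: 11011 XOR 11001 = 00010
  pos 4: 10110 XOR 11001 = 01111
  pos 5: 11111 XOR 11001 = 00110
  pos 7: 11000 XOR 11001 = 00001
Remainder = 0100 (nonzero — an error is detected).

0100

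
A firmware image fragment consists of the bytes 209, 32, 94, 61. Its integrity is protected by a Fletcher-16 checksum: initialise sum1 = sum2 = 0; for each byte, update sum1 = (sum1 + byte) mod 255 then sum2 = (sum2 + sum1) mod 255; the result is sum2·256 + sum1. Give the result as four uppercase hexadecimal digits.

Running sums (mod 255):
  after byte 0 (209): sum1=209, sum2=209
  after byte 1 (32): sum1=241, sum2=195
  after byte 2 (94): sum1=80, sum2=20
  after byte 3 (61): sum1=141, sum2=161
Checksum = sum2·256 + sum1 = 161·256 + 141 = 41357 = 0xA18D.

A18D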